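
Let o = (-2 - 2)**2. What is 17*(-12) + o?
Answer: -188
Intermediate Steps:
o = 16 (o = (-4)**2 = 16)
17*(-12) + o = 17*(-12) + 16 = -204 + 16 = -188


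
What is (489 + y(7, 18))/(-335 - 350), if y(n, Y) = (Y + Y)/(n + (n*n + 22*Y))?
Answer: -55266/77405 ≈ -0.71398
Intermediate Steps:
y(n, Y) = 2*Y/(n + n² + 22*Y) (y(n, Y) = (2*Y)/(n + (n² + 22*Y)) = (2*Y)/(n + n² + 22*Y) = 2*Y/(n + n² + 22*Y))
(489 + y(7, 18))/(-335 - 350) = (489 + 2*18/(7 + 7² + 22*18))/(-335 - 350) = (489 + 2*18/(7 + 49 + 396))/(-685) = (489 + 2*18/452)*(-1/685) = (489 + 2*18*(1/452))*(-1/685) = (489 + 9/113)*(-1/685) = (55266/113)*(-1/685) = -55266/77405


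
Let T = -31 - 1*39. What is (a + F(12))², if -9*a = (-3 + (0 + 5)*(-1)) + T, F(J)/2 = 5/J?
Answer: 361/4 ≈ 90.250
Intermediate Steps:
T = -70 (T = -31 - 39 = -70)
F(J) = 10/J (F(J) = 2*(5/J) = 10/J)
a = 26/3 (a = -((-3 + (0 + 5)*(-1)) - 70)/9 = -((-3 + 5*(-1)) - 70)/9 = -((-3 - 5) - 70)/9 = -(-8 - 70)/9 = -⅑*(-78) = 26/3 ≈ 8.6667)
(a + F(12))² = (26/3 + 10/12)² = (26/3 + 10*(1/12))² = (26/3 + ⅚)² = (19/2)² = 361/4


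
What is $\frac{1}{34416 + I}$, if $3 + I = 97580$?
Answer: $\frac{1}{131993} \approx 7.5762 \cdot 10^{-6}$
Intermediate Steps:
$I = 97577$ ($I = -3 + 97580 = 97577$)
$\frac{1}{34416 + I} = \frac{1}{34416 + 97577} = \frac{1}{131993}$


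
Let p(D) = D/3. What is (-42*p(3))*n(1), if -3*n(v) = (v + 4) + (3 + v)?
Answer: 126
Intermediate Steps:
p(D) = D/3 (p(D) = D*(1/3) = D/3)
n(v) = -7/3 - 2*v/3 (n(v) = -((v + 4) + (3 + v))/3 = -((4 + v) + (3 + v))/3 = -(7 + 2*v)/3 = -7/3 - 2*v/3)
(-42*p(3))*n(1) = (-14*3)*(-7/3 - 2/3*1) = (-42*1)*(-7/3 - 2/3) = -42*(-3) = 126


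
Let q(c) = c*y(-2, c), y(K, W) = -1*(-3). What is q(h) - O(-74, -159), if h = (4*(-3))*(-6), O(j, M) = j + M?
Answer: 449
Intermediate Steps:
O(j, M) = M + j
y(K, W) = 3
h = 72 (h = -12*(-6) = 72)
q(c) = 3*c (q(c) = c*3 = 3*c)
q(h) - O(-74, -159) = 3*72 - (-159 - 74) = 216 - 1*(-233) = 216 + 233 = 449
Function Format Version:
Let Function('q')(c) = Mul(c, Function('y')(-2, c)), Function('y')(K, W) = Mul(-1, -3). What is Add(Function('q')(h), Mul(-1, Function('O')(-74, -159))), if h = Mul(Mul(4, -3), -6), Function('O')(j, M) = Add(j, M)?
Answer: 449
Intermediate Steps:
Function('O')(j, M) = Add(M, j)
Function('y')(K, W) = 3
h = 72 (h = Mul(-12, -6) = 72)
Function('q')(c) = Mul(3, c) (Function('q')(c) = Mul(c, 3) = Mul(3, c))
Add(Function('q')(h), Mul(-1, Function('O')(-74, -159))) = Add(Mul(3, 72), Mul(-1, Add(-159, -74))) = Add(216, Mul(-1, -233)) = Add(216, 233) = 449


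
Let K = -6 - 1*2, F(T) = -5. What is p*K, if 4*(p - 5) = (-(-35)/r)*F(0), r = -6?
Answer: -295/3 ≈ -98.333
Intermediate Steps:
K = -8 (K = -6 - 2 = -8)
p = 295/24 (p = 5 + (-(-35)/(-6)*(-5))/4 = 5 + (-(-35)*(-1)/6*(-5))/4 = 5 + (-7*5/6*(-5))/4 = 5 + (-35/6*(-5))/4 = 5 + (1/4)*(175/6) = 5 + 175/24 = 295/24 ≈ 12.292)
p*K = (295/24)*(-8) = -295/3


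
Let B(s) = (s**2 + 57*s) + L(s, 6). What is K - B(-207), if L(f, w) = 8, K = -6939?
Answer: -37997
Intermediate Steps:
B(s) = 8 + s**2 + 57*s (B(s) = (s**2 + 57*s) + 8 = 8 + s**2 + 57*s)
K - B(-207) = -6939 - (8 + (-207)**2 + 57*(-207)) = -6939 - (8 + 42849 - 11799) = -6939 - 1*31058 = -6939 - 31058 = -37997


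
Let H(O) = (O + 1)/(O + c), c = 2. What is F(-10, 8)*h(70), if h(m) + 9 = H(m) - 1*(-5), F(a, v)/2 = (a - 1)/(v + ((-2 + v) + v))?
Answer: 217/72 ≈ 3.0139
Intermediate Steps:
H(O) = (1 + O)/(2 + O) (H(O) = (O + 1)/(O + 2) = (1 + O)/(2 + O))
F(a, v) = 2*(-1 + a)/(-2 + 3*v) (F(a, v) = 2*((a - 1)/(v + ((-2 + v) + v))) = 2*((-1 + a)/(v + (-2 + 2*v))) = 2*((-1 + a)/(-2 + 3*v)) = 2*(-1 + a)/(-2 + 3*v))
h(m) = -4 + (1 + m)/(2 + m) (h(m) = -9 + ((1 + m)/(2 + m) - 1*(-5)) = -9 + ((1 + m)/(2 + m) + 5) = -9 + (5 + (1 + m)/(2 + m)) = -4 + (1 + m)/(2 + m))
F(-10, 8)*h(70) = (2*(-1 - 10)/(-2 + 3*8))*((-7 - 3*70)/(2 + 70)) = (2*(-11)/(-2 + 24))*((-7 - 210)/72) = (2*(-11)/22)*((1/72)*(-217)) = (2*(1/22)*(-11))*(-217/72) = -1*(-217/72) = 217/72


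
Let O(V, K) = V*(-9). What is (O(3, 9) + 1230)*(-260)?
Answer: -312780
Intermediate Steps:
O(V, K) = -9*V
(O(3, 9) + 1230)*(-260) = (-9*3 + 1230)*(-260) = (-27 + 1230)*(-260) = 1203*(-260) = -312780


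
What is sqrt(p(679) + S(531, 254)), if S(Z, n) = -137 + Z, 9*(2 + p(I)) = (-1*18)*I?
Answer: I*sqrt(966) ≈ 31.081*I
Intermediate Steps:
p(I) = -2 - 2*I (p(I) = -2 + ((-1*18)*I)/9 = -2 + (-18*I)/9 = -2 - 2*I)
sqrt(p(679) + S(531, 254)) = sqrt((-2 - 2*679) + (-137 + 531)) = sqrt((-2 - 1358) + 394) = sqrt(-1360 + 394) = sqrt(-966) = I*sqrt(966)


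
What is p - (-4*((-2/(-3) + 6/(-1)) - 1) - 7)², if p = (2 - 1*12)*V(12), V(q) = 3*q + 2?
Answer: -6445/9 ≈ -716.11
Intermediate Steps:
V(q) = 2 + 3*q
p = -380 (p = (2 - 1*12)*(2 + 3*12) = (2 - 12)*(2 + 36) = -10*38 = -380)
p - (-4*((-2/(-3) + 6/(-1)) - 1) - 7)² = -380 - (-4*((-2/(-3) + 6/(-1)) - 1) - 7)² = -380 - (-4*((-2*(-⅓) + 6*(-1)) - 1) - 7)² = -380 - (-4*((⅔ - 6) - 1) - 7)² = -380 - (-4*(-16/3 - 1) - 7)² = -380 - (-4*(-19/3) - 7)² = -380 - (76/3 - 7)² = -380 - (55/3)² = -380 - 1*3025/9 = -380 - 3025/9 = -6445/9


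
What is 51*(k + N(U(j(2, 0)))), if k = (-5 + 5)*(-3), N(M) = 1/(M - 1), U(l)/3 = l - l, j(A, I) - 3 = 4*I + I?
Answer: -51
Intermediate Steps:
j(A, I) = 3 + 5*I (j(A, I) = 3 + (4*I + I) = 3 + 5*I)
U(l) = 0 (U(l) = 3*(l - l) = 3*0 = 0)
N(M) = 1/(-1 + M)
k = 0 (k = 0*(-3) = 0)
51*(k + N(U(j(2, 0)))) = 51*(0 + 1/(-1 + 0)) = 51*(0 + 1/(-1)) = 51*(0 - 1) = 51*(-1) = -51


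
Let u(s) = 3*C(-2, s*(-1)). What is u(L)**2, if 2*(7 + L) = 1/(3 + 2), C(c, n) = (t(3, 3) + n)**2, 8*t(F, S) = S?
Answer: 64537845849/2560000 ≈ 25210.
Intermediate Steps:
t(F, S) = S/8
C(c, n) = (3/8 + n)**2 (C(c, n) = ((1/8)*3 + n)**2 = (3/8 + n)**2)
L = -69/10 (L = -7 + 1/(2*(3 + 2)) = -7 + (1/2)/5 = -7 + (1/2)*(1/5) = -7 + 1/10 = -69/10 ≈ -6.9000)
u(s) = 3*(3 - 8*s)**2/64 (u(s) = 3*((3 + 8*(s*(-1)))**2/64) = 3*((3 + 8*(-s))**2/64) = 3*((3 - 8*s)**2/64) = 3*(3 - 8*s)**2/64)
u(L)**2 = (3*(-3 + 8*(-69/10))**2/64)**2 = (3*(-3 - 276/5)**2/64)**2 = (3*(-291/5)**2/64)**2 = ((3/64)*(84681/25))**2 = (254043/1600)**2 = 64537845849/2560000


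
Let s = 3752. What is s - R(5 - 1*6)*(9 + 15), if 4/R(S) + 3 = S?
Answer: 3776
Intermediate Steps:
R(S) = 4/(-3 + S)
s - R(5 - 1*6)*(9 + 15) = 3752 - 4/(-3 + (5 - 1*6))*(9 + 15) = 3752 - 4/(-3 + (5 - 6))*24 = 3752 - 4/(-3 - 1)*24 = 3752 - 4/(-4)*24 = 3752 - 4*(-¼)*24 = 3752 - (-1)*24 = 3752 - 1*(-24) = 3752 + 24 = 3776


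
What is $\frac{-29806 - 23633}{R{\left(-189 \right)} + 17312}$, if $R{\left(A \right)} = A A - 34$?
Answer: $- \frac{53439}{52999} \approx -1.0083$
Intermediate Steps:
$R{\left(A \right)} = -34 + A^{2}$ ($R{\left(A \right)} = A^{2} - 34 = -34 + A^{2}$)
$\frac{-29806 - 23633}{R{\left(-189 \right)} + 17312} = \frac{-29806 - 23633}{\left(-34 + \left(-189\right)^{2}\right) + 17312} = - \frac{53439}{\left(-34 + 35721\right) + 17312} = - \frac{53439}{35687 + 17312} = - \frac{53439}{52999}$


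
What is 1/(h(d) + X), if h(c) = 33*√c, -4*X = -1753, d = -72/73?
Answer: 511876/225584185 - 3168*I*√146/225584185 ≈ 0.0022691 - 0.00016969*I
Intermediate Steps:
d = -72/73 (d = -72*1/73 = -72/73 ≈ -0.98630)
X = 1753/4 (X = -¼*(-1753) = 1753/4 ≈ 438.25)
1/(h(d) + X) = 1/(33*√(-72/73) + 1753/4) = 1/(33*(6*I*√146/73) + 1753/4) = 1/(198*I*√146/73 + 1753/4) = 1/(1753/4 + 198*I*√146/73)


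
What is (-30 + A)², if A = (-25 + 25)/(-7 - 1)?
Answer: 900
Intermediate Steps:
A = 0 (A = 0/(-8) = 0*(-⅛) = 0)
(-30 + A)² = (-30 + 0)² = (-30)² = 900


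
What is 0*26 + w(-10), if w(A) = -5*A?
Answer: 50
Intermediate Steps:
0*26 + w(-10) = 0*26 - 5*(-10) = 0 + 50 = 50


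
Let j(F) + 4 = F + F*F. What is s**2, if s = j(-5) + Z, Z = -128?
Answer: 12544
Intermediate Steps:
j(F) = -4 + F + F**2 (j(F) = -4 + (F + F*F) = -4 + (F + F**2) = -4 + F + F**2)
s = -112 (s = (-4 - 5 + (-5)**2) - 128 = (-4 - 5 + 25) - 128 = 16 - 128 = -112)
s**2 = (-112)**2 = 12544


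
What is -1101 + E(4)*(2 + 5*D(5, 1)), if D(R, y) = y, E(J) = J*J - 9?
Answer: -1052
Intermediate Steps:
E(J) = -9 + J² (E(J) = J² - 9 = -9 + J²)
-1101 + E(4)*(2 + 5*D(5, 1)) = -1101 + (-9 + 4²)*(2 + 5*1) = -1101 + (-9 + 16)*(2 + 5) = -1101 + 7*7 = -1101 + 49 = -1052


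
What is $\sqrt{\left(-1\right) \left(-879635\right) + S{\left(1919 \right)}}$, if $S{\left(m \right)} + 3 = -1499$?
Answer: $\sqrt{878133} \approx 937.09$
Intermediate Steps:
$S{\left(m \right)} = -1502$ ($S{\left(m \right)} = -3 - 1499 = -1502$)
$\sqrt{\left(-1\right) \left(-879635\right) + S{\left(1919 \right)}} = \sqrt{\left(-1\right) \left(-879635\right) - 1502} = \sqrt{879635 - 1502} = \sqrt{878133}$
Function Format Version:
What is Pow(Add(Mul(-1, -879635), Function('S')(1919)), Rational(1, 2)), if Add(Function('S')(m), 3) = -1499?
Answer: Pow(878133, Rational(1, 2)) ≈ 937.09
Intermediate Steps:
Function('S')(m) = -1502 (Function('S')(m) = Add(-3, -1499) = -1502)
Pow(Add(Mul(-1, -879635), Function('S')(1919)), Rational(1, 2)) = Pow(Add(Mul(-1, -879635), -1502), Rational(1, 2)) = Pow(Add(879635, -1502), Rational(1, 2)) = Pow(878133, Rational(1, 2))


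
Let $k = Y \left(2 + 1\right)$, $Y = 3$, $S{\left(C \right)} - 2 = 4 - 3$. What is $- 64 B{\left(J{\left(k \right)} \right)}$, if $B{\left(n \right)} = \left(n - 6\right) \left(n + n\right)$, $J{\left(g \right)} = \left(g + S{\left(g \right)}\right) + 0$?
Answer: $-9216$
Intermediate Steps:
$S{\left(C \right)} = 3$ ($S{\left(C \right)} = 2 + \left(4 - 3\right) = 2 + 1 = 3$)
$k = 9$ ($k = 3 \left(2 + 1\right) = 3 \cdot 3 = 9$)
$J{\left(g \right)} = 3 + g$ ($J{\left(g \right)} = \left(g + 3\right) + 0 = \left(3 + g\right) + 0 = 3 + g$)
$B{\left(n \right)} = 2 n \left(-6 + n\right)$ ($B{\left(n \right)} = \left(-6 + n\right) 2 n = 2 n \left(-6 + n\right)$)
$- 64 B{\left(J{\left(k \right)} \right)} = - 64 \cdot 2 \left(3 + 9\right) \left(-6 + \left(3 + 9\right)\right) = - 64 \cdot 2 \cdot 12 \left(-6 + 12\right) = - 64 \cdot 2 \cdot 12 \cdot 6 = \left(-64\right) 144 = -9216$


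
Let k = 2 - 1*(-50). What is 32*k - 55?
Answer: 1609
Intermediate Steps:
k = 52 (k = 2 + 50 = 52)
32*k - 55 = 32*52 - 55 = 1664 - 55 = 1609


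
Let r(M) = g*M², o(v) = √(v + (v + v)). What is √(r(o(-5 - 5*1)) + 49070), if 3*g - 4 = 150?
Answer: 7*√970 ≈ 218.01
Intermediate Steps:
o(v) = √3*√v (o(v) = √(v + 2*v) = √(3*v) = √3*√v)
g = 154/3 (g = 4/3 + (⅓)*150 = 4/3 + 50 = 154/3 ≈ 51.333)
r(M) = 154*M²/3
√(r(o(-5 - 5*1)) + 49070) = √(154*(√3*√(-5 - 5*1))²/3 + 49070) = √(154*(√3*√(-5 - 5))²/3 + 49070) = √(154*(√3*√(-10))²/3 + 49070) = √(154*(√3*(I*√10))²/3 + 49070) = √(154*(I*√30)²/3 + 49070) = √((154/3)*(-30) + 49070) = √(-1540 + 49070) = √47530 = 7*√970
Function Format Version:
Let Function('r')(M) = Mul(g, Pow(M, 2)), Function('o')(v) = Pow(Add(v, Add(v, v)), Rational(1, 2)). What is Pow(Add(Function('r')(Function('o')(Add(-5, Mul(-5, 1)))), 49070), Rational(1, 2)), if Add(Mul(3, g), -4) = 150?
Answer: Mul(7, Pow(970, Rational(1, 2))) ≈ 218.01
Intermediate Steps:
Function('o')(v) = Mul(Pow(3, Rational(1, 2)), Pow(v, Rational(1, 2))) (Function('o')(v) = Pow(Add(v, Mul(2, v)), Rational(1, 2)) = Pow(Mul(3, v), Rational(1, 2)) = Mul(Pow(3, Rational(1, 2)), Pow(v, Rational(1, 2))))
g = Rational(154, 3) (g = Add(Rational(4, 3), Mul(Rational(1, 3), 150)) = Add(Rational(4, 3), 50) = Rational(154, 3) ≈ 51.333)
Function('r')(M) = Mul(Rational(154, 3), Pow(M, 2))
Pow(Add(Function('r')(Function('o')(Add(-5, Mul(-5, 1)))), 49070), Rational(1, 2)) = Pow(Add(Mul(Rational(154, 3), Pow(Mul(Pow(3, Rational(1, 2)), Pow(Add(-5, Mul(-5, 1)), Rational(1, 2))), 2)), 49070), Rational(1, 2)) = Pow(Add(Mul(Rational(154, 3), Pow(Mul(Pow(3, Rational(1, 2)), Pow(Add(-5, -5), Rational(1, 2))), 2)), 49070), Rational(1, 2)) = Pow(Add(Mul(Rational(154, 3), Pow(Mul(Pow(3, Rational(1, 2)), Pow(-10, Rational(1, 2))), 2)), 49070), Rational(1, 2)) = Pow(Add(Mul(Rational(154, 3), Pow(Mul(Pow(3, Rational(1, 2)), Mul(I, Pow(10, Rational(1, 2)))), 2)), 49070), Rational(1, 2)) = Pow(Add(Mul(Rational(154, 3), Pow(Mul(I, Pow(30, Rational(1, 2))), 2)), 49070), Rational(1, 2)) = Pow(Add(Mul(Rational(154, 3), -30), 49070), Rational(1, 2)) = Pow(Add(-1540, 49070), Rational(1, 2)) = Pow(47530, Rational(1, 2)) = Mul(7, Pow(970, Rational(1, 2)))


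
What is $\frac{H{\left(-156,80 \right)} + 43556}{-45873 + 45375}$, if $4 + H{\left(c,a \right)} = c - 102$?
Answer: $- \frac{21647}{249} \approx -86.936$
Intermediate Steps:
$H{\left(c,a \right)} = -106 + c$ ($H{\left(c,a \right)} = -4 + \left(c - 102\right) = -4 + \left(-102 + c\right) = -106 + c$)
$\frac{H{\left(-156,80 \right)} + 43556}{-45873 + 45375} = \frac{\left(-106 - 156\right) + 43556}{-45873 + 45375} = \frac{-262 + 43556}{-498} = 43294 \left(- \frac{1}{498}\right) = - \frac{21647}{249}$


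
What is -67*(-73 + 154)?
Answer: -5427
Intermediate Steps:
-67*(-73 + 154) = -67*81 = -5427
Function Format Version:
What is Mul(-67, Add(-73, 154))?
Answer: -5427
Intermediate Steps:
Mul(-67, Add(-73, 154)) = Mul(-67, 81) = -5427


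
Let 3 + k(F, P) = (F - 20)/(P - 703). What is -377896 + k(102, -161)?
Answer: -163252409/432 ≈ -3.7790e+5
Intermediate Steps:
k(F, P) = -3 + (-20 + F)/(-703 + P) (k(F, P) = -3 + (F - 20)/(P - 703) = -3 + (-20 + F)/(-703 + P))
-377896 + k(102, -161) = -377896 + (2089 + 102 - 3*(-161))/(-703 - 161) = -377896 + (2089 + 102 + 483)/(-864) = -377896 - 1/864*2674 = -377896 - 1337/432 = -163252409/432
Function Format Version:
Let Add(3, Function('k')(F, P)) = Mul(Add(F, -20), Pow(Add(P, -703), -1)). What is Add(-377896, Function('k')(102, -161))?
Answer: Rational(-163252409, 432) ≈ -3.7790e+5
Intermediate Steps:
Function('k')(F, P) = Add(-3, Mul(Pow(Add(-703, P), -1), Add(-20, F))) (Function('k')(F, P) = Add(-3, Mul(Add(F, -20), Pow(Add(P, -703), -1))) = Add(-3, Mul(Add(-20, F), Pow(Add(-703, P), -1))) = Add(-3, Mul(Pow(Add(-703, P), -1), Add(-20, F))))
Add(-377896, Function('k')(102, -161)) = Add(-377896, Mul(Pow(Add(-703, -161), -1), Add(2089, 102, Mul(-3, -161)))) = Add(-377896, Mul(Pow(-864, -1), Add(2089, 102, 483))) = Add(-377896, Mul(Rational(-1, 864), 2674)) = Add(-377896, Rational(-1337, 432)) = Rational(-163252409, 432)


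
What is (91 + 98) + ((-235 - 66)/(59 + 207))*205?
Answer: -1633/38 ≈ -42.974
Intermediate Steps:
(91 + 98) + ((-235 - 66)/(59 + 207))*205 = 189 - 301/266*205 = 189 - 301*1/266*205 = 189 - 43/38*205 = 189 - 8815/38 = -1633/38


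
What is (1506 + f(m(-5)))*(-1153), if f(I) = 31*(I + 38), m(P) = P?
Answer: -2915937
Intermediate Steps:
f(I) = 1178 + 31*I (f(I) = 31*(38 + I) = 1178 + 31*I)
(1506 + f(m(-5)))*(-1153) = (1506 + (1178 + 31*(-5)))*(-1153) = (1506 + (1178 - 155))*(-1153) = (1506 + 1023)*(-1153) = 2529*(-1153) = -2915937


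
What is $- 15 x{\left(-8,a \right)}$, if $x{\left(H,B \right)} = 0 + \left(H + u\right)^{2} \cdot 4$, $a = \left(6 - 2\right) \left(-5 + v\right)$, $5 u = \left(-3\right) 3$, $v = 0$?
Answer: $- \frac{28812}{5} \approx -5762.4$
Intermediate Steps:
$u = - \frac{9}{5}$ ($u = \frac{\left(-3\right) 3}{5} = \frac{1}{5} \left(-9\right) = - \frac{9}{5} \approx -1.8$)
$a = -20$ ($a = \left(6 - 2\right) \left(-5 + 0\right) = 4 \left(-5\right) = -20$)
$x{\left(H,B \right)} = 4 \left(- \frac{9}{5} + H\right)^{2}$ ($x{\left(H,B \right)} = 0 + \left(H - \frac{9}{5}\right)^{2} \cdot 4 = 0 + \left(- \frac{9}{5} + H\right)^{2} \cdot 4 = 0 + 4 \left(- \frac{9}{5} + H\right)^{2} = 4 \left(- \frac{9}{5} + H\right)^{2}$)
$- 15 x{\left(-8,a \right)} = - 15 \frac{4 \left(-9 + 5 \left(-8\right)\right)^{2}}{25} = - 15 \frac{4 \left(-9 - 40\right)^{2}}{25} = - 15 \frac{4 \left(-49\right)^{2}}{25} = - 15 \cdot \frac{4}{25} \cdot 2401 = \left(-15\right) \frac{9604}{25} = - \frac{28812}{5}$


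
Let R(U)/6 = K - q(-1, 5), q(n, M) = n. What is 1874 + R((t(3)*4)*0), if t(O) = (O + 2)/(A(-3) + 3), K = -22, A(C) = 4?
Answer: 1748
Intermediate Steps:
t(O) = 2/7 + O/7 (t(O) = (O + 2)/(4 + 3) = (2 + O)/7 = (2 + O)*(1/7) = 2/7 + O/7)
R(U) = -126 (R(U) = 6*(-22 - 1*(-1)) = 6*(-22 + 1) = 6*(-21) = -126)
1874 + R((t(3)*4)*0) = 1874 - 126 = 1748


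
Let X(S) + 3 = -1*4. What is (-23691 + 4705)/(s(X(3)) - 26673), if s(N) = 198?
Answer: 18986/26475 ≈ 0.71713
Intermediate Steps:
X(S) = -7 (X(S) = -3 - 1*4 = -3 - 4 = -7)
(-23691 + 4705)/(s(X(3)) - 26673) = (-23691 + 4705)/(198 - 26673) = -18986/(-26475) = -18986*(-1/26475) = 18986/26475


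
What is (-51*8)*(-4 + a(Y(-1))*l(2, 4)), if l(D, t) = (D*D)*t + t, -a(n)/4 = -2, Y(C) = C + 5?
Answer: -63648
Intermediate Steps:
Y(C) = 5 + C
a(n) = 8 (a(n) = -4*(-2) = 8)
l(D, t) = t + t*D² (l(D, t) = D²*t + t = t*D² + t = t + t*D²)
(-51*8)*(-4 + a(Y(-1))*l(2, 4)) = (-51*8)*(-4 + 8*(4*(1 + 2²))) = -408*(-4 + 8*(4*(1 + 4))) = -408*(-4 + 8*(4*5)) = -408*(-4 + 8*20) = -408*(-4 + 160) = -408*156 = -63648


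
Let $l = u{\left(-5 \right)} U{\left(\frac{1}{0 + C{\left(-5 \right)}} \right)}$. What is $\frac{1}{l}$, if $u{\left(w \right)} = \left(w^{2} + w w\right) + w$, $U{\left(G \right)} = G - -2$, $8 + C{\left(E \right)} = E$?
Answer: $\frac{13}{1125} \approx 0.011556$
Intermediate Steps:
$C{\left(E \right)} = -8 + E$
$U{\left(G \right)} = 2 + G$ ($U{\left(G \right)} = G + 2 = 2 + G$)
$u{\left(w \right)} = w + 2 w^{2}$ ($u{\left(w \right)} = \left(w^{2} + w^{2}\right) + w = 2 w^{2} + w = w + 2 w^{2}$)
$l = \frac{1125}{13}$ ($l = - 5 \left(1 + 2 \left(-5\right)\right) \left(2 + \frac{1}{0 - 13}\right) = - 5 \left(1 - 10\right) \left(2 + \frac{1}{0 - 13}\right) = \left(-5\right) \left(-9\right) \left(2 + \frac{1}{-13}\right) = 45 \left(2 - \frac{1}{13}\right) = 45 \cdot \frac{25}{13} = \frac{1125}{13} \approx 86.538$)
$\frac{1}{l} = \frac{1}{\frac{1125}{13}} = \frac{13}{1125}$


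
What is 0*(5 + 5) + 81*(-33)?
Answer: -2673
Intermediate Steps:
0*(5 + 5) + 81*(-33) = 0*10 - 2673 = 0 - 2673 = -2673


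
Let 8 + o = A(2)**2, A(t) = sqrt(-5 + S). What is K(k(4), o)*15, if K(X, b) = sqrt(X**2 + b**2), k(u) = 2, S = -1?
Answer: 150*sqrt(2) ≈ 212.13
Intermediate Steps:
A(t) = I*sqrt(6) (A(t) = sqrt(-5 - 1) = sqrt(-6) = I*sqrt(6))
o = -14 (o = -8 + (I*sqrt(6))**2 = -8 - 6 = -14)
K(k(4), o)*15 = sqrt(2**2 + (-14)**2)*15 = sqrt(4 + 196)*15 = sqrt(200)*15 = (10*sqrt(2))*15 = 150*sqrt(2)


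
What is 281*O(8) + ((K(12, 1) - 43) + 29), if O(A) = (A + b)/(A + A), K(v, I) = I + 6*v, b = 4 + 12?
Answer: 961/2 ≈ 480.50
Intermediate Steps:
b = 16
O(A) = (16 + A)/(2*A) (O(A) = (A + 16)/(A + A) = (16 + A)/((2*A)) = (16 + A)*(1/(2*A)) = (16 + A)/(2*A))
281*O(8) + ((K(12, 1) - 43) + 29) = 281*((1/2)*(16 + 8)/8) + (((1 + 6*12) - 43) + 29) = 281*((1/2)*(1/8)*24) + (((1 + 72) - 43) + 29) = 281*(3/2) + ((73 - 43) + 29) = 843/2 + (30 + 29) = 843/2 + 59 = 961/2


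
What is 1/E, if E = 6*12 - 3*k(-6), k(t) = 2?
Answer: 1/66 ≈ 0.015152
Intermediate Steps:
E = 66 (E = 6*12 - 3*2 = 72 - 6 = 66)
1/E = 1/66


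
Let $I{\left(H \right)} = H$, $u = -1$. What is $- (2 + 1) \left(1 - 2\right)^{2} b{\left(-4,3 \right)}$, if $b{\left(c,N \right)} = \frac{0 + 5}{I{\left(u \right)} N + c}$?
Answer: $\frac{15}{7} \approx 2.1429$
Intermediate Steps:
$b{\left(c,N \right)} = \frac{5}{c - N}$ ($b{\left(c,N \right)} = \frac{0 + 5}{- N + c} = \frac{5}{c - N}$)
$- (2 + 1) \left(1 - 2\right)^{2} b{\left(-4,3 \right)} = - (2 + 1) \left(1 - 2\right)^{2} \frac{5}{-4 - 3} = \left(-1\right) 3 \left(-1\right)^{2} \frac{5}{-4 - 3} = \left(-3\right) 1 \frac{5}{-7} = - 3 \cdot 5 \left(- \frac{1}{7}\right) = \left(-3\right) \left(- \frac{5}{7}\right) = \frac{15}{7}$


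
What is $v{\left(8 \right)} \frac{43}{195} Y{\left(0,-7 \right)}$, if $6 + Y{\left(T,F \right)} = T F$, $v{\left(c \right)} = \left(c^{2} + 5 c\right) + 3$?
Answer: $- \frac{9202}{65} \approx -141.57$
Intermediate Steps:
$v{\left(c \right)} = 3 + c^{2} + 5 c$
$Y{\left(T,F \right)} = -6 + F T$ ($Y{\left(T,F \right)} = -6 + T F = -6 + F T$)
$v{\left(8 \right)} \frac{43}{195} Y{\left(0,-7 \right)} = \left(3 + 8^{2} + 5 \cdot 8\right) \frac{43}{195} \left(-6 - 0\right) = \left(3 + 64 + 40\right) 43 \cdot \frac{1}{195} \left(-6 + 0\right) = 107 \cdot \frac{43}{195} \left(-6\right) = \frac{4601}{195} \left(-6\right) = - \frac{9202}{65}$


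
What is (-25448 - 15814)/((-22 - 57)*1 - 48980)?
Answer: 598/711 ≈ 0.84107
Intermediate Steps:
(-25448 - 15814)/((-22 - 57)*1 - 48980) = -41262/(-79*1 - 48980) = -41262/(-79 - 48980) = -41262/(-49059) = -41262*(-1/49059) = 598/711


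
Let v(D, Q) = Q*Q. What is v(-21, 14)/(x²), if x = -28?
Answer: ¼ ≈ 0.25000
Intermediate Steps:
v(D, Q) = Q²
v(-21, 14)/(x²) = 14²/((-28)²) = 196/784 = 196*(1/784) = ¼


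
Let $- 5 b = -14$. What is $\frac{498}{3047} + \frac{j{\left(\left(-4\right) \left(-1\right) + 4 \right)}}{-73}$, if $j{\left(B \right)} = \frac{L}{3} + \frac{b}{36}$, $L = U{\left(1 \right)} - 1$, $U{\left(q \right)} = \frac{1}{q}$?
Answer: $\frac{3250531}{20018790} \approx 0.16237$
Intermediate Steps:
$b = \frac{14}{5}$ ($b = \left(- \frac{1}{5}\right) \left(-14\right) = \frac{14}{5} \approx 2.8$)
$L = 0$ ($L = 1^{-1} - 1 = 1 - 1 = 0$)
$j{\left(B \right)} = \frac{7}{90}$ ($j{\left(B \right)} = \frac{0}{3} + \frac{14}{5 \cdot 36} = 0 \cdot \frac{1}{3} + \frac{14}{5} \cdot \frac{1}{36} = 0 + \frac{7}{90} = \frac{7}{90}$)
$\frac{498}{3047} + \frac{j{\left(\left(-4\right) \left(-1\right) + 4 \right)}}{-73} = \frac{498}{3047} + \frac{7}{90 \left(-73\right)} = 498 \cdot \frac{1}{3047} + \frac{7}{90} \left(- \frac{1}{73}\right) = \frac{498}{3047} - \frac{7}{6570} = \frac{3250531}{20018790}$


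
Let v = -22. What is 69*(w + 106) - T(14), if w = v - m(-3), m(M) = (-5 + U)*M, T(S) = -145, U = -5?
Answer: 3871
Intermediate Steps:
m(M) = -10*M (m(M) = (-5 - 5)*M = -10*M)
w = -52 (w = -22 - (-10)*(-3) = -22 - 1*30 = -22 - 30 = -52)
69*(w + 106) - T(14) = 69*(-52 + 106) - 1*(-145) = 69*54 + 145 = 3726 + 145 = 3871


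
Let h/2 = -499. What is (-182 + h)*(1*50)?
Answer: -59000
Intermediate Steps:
h = -998 (h = 2*(-499) = -998)
(-182 + h)*(1*50) = (-182 - 998)*(1*50) = -1180*50 = -59000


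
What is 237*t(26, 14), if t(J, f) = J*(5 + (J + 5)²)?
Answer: 5952492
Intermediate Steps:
t(J, f) = J*(5 + (5 + J)²)
237*t(26, 14) = 237*(26*(5 + (5 + 26)²)) = 237*(26*(5 + 31²)) = 237*(26*(5 + 961)) = 237*(26*966) = 237*25116 = 5952492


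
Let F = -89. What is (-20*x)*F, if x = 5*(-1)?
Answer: -8900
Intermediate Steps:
x = -5
(-20*x)*F = -20*(-5)*(-89) = 100*(-89) = -8900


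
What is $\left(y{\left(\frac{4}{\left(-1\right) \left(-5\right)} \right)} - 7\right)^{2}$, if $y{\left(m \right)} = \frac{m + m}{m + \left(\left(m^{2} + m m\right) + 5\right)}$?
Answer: $\frac{1437601}{31329} \approx 45.887$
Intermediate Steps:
$y{\left(m \right)} = \frac{2 m}{5 + m + 2 m^{2}}$ ($y{\left(m \right)} = \frac{2 m}{m + \left(\left(m^{2} + m^{2}\right) + 5\right)} = \frac{2 m}{m + \left(2 m^{2} + 5\right)} = \frac{2 m}{m + \left(5 + 2 m^{2}\right)} = \frac{2 m}{5 + m + 2 m^{2}}$)
$\left(y{\left(\frac{4}{\left(-1\right) \left(-5\right)} \right)} - 7\right)^{2} = \left(\frac{2 \frac{4}{\left(-1\right) \left(-5\right)}}{5 + \frac{4}{\left(-1\right) \left(-5\right)} + 2 \left(\frac{4}{\left(-1\right) \left(-5\right)}\right)^{2}} - 7\right)^{2} = \left(\frac{2 \cdot \frac{4}{5}}{5 + \frac{4}{5} + 2 \left(\frac{4}{5}\right)^{2}} - 7\right)^{2} = \left(\frac{2 \cdot 4 \cdot \frac{1}{5}}{5 + 4 \cdot \frac{1}{5} + 2 \left(4 \cdot \frac{1}{5}\right)^{2}} - 7\right)^{2} = \left(2 \cdot \frac{4}{5} \frac{1}{5 + \frac{4}{5} + 2 \left(\frac{4}{5}\right)^{2}} - 7\right)^{2} = \left(2 \cdot \frac{4}{5} \frac{1}{5 + \frac{4}{5} + 2 \cdot \frac{16}{25}} - 7\right)^{2} = \left(2 \cdot \frac{4}{5} \frac{1}{5 + \frac{4}{5} + \frac{32}{25}} - 7\right)^{2} = \left(2 \cdot \frac{4}{5} \frac{1}{\frac{177}{25}} - 7\right)^{2} = \left(2 \cdot \frac{4}{5} \cdot \frac{25}{177} - 7\right)^{2} = \left(\frac{40}{177} - 7\right)^{2} = \left(- \frac{1199}{177}\right)^{2} = \frac{1437601}{31329}$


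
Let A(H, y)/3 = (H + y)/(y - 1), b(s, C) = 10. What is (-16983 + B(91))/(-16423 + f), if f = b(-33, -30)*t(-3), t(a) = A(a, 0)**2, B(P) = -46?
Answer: 17029/15613 ≈ 1.0907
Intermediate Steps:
A(H, y) = 3*(H + y)/(-1 + y) (A(H, y) = 3*((H + y)/(y - 1)) = 3*((H + y)/(-1 + y)) = 3*(H + y)/(-1 + y))
t(a) = 9*a**2 (t(a) = (3*(a + 0)/(-1 + 0))**2 = (3*a/(-1))**2 = (3*(-1)*a)**2 = (-3*a)**2 = 9*a**2)
f = 810 (f = 10*(9*(-3)**2) = 10*(9*9) = 10*81 = 810)
(-16983 + B(91))/(-16423 + f) = (-16983 - 46)/(-16423 + 810) = -17029/(-15613) = -17029*(-1/15613) = 17029/15613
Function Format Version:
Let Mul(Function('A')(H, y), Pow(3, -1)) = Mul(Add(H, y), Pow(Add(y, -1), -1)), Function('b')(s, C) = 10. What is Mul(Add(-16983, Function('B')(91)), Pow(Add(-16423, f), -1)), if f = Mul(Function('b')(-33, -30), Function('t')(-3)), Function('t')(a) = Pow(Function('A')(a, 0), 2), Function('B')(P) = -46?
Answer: Rational(17029, 15613) ≈ 1.0907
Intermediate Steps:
Function('A')(H, y) = Mul(3, Pow(Add(-1, y), -1), Add(H, y)) (Function('A')(H, y) = Mul(3, Mul(Add(H, y), Pow(Add(y, -1), -1))) = Mul(3, Mul(Add(H, y), Pow(Add(-1, y), -1))) = Mul(3, Mul(Pow(Add(-1, y), -1), Add(H, y))) = Mul(3, Pow(Add(-1, y), -1), Add(H, y)))
Function('t')(a) = Mul(9, Pow(a, 2)) (Function('t')(a) = Pow(Mul(3, Pow(Add(-1, 0), -1), Add(a, 0)), 2) = Pow(Mul(3, Pow(-1, -1), a), 2) = Pow(Mul(3, -1, a), 2) = Pow(Mul(-3, a), 2) = Mul(9, Pow(a, 2)))
f = 810 (f = Mul(10, Mul(9, Pow(-3, 2))) = Mul(10, Mul(9, 9)) = Mul(10, 81) = 810)
Mul(Add(-16983, Function('B')(91)), Pow(Add(-16423, f), -1)) = Mul(Add(-16983, -46), Pow(Add(-16423, 810), -1)) = Mul(-17029, Pow(-15613, -1)) = Mul(-17029, Rational(-1, 15613)) = Rational(17029, 15613)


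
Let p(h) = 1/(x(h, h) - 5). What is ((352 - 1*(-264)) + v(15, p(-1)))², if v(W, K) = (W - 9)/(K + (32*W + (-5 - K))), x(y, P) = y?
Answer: 85618271236/225625 ≈ 3.7947e+5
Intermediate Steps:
p(h) = 1/(-5 + h) (p(h) = 1/(h - 5) = 1/(-5 + h))
v(W, K) = (-9 + W)/(-5 + 32*W) (v(W, K) = (-9 + W)/(K + (-5 - K + 32*W)) = (-9 + W)/(-5 + 32*W))
((352 - 1*(-264)) + v(15, p(-1)))² = ((352 - 1*(-264)) + (-9 + 15)/(-5 + 32*15))² = ((352 + 264) + 6/(-5 + 480))² = (616 + 6/475)² = (292606/475)² = 85618271236/225625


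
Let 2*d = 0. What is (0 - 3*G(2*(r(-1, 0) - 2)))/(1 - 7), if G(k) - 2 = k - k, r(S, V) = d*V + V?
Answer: 1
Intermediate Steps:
d = 0 (d = (½)*0 = 0)
r(S, V) = V (r(S, V) = 0*V + V = 0 + V = V)
G(k) = 2 (G(k) = 2 + (k - k) = 2 + 0 = 2)
(0 - 3*G(2*(r(-1, 0) - 2)))/(1 - 7) = (0 - 3*2)/(1 - 7) = (0 - 6)/(-6) = -⅙*(-6) = 1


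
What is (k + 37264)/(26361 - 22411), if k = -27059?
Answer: 2041/790 ≈ 2.5835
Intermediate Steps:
(k + 37264)/(26361 - 22411) = (-27059 + 37264)/(26361 - 22411) = 10205/3950 = 10205*(1/3950) = 2041/790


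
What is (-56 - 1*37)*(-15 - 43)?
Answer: 5394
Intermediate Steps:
(-56 - 1*37)*(-15 - 43) = (-56 - 37)*(-58) = -93*(-58) = 5394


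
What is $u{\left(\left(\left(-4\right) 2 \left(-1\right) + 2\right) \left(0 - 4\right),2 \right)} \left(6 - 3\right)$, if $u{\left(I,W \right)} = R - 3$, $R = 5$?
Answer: $6$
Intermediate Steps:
$u{\left(I,W \right)} = 2$ ($u{\left(I,W \right)} = 5 - 3 = 2$)
$u{\left(\left(\left(-4\right) 2 \left(-1\right) + 2\right) \left(0 - 4\right),2 \right)} \left(6 - 3\right) = 2 \left(6 - 3\right) = 2 \cdot 3 = 6$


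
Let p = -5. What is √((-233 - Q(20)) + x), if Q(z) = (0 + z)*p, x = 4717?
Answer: 2*√1146 ≈ 67.705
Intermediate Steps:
Q(z) = -5*z (Q(z) = (0 + z)*(-5) = z*(-5) = -5*z)
√((-233 - Q(20)) + x) = √((-233 - (-5)*20) + 4717) = √((-233 - 1*(-100)) + 4717) = √((-233 + 100) + 4717) = √(-133 + 4717) = √4584 = 2*√1146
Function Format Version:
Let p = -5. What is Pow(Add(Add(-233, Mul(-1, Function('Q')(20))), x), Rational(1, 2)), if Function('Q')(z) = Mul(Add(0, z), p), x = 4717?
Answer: Mul(2, Pow(1146, Rational(1, 2))) ≈ 67.705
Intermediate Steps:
Function('Q')(z) = Mul(-5, z) (Function('Q')(z) = Mul(Add(0, z), -5) = Mul(z, -5) = Mul(-5, z))
Pow(Add(Add(-233, Mul(-1, Function('Q')(20))), x), Rational(1, 2)) = Pow(Add(Add(-233, Mul(-1, Mul(-5, 20))), 4717), Rational(1, 2)) = Pow(Add(Add(-233, Mul(-1, -100)), 4717), Rational(1, 2)) = Pow(Add(Add(-233, 100), 4717), Rational(1, 2)) = Pow(Add(-133, 4717), Rational(1, 2)) = Pow(4584, Rational(1, 2)) = Mul(2, Pow(1146, Rational(1, 2)))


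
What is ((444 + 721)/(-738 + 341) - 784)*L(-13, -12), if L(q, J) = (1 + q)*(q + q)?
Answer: -97472856/397 ≈ -2.4552e+5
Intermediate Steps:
L(q, J) = 2*q*(1 + q) (L(q, J) = (1 + q)*(2*q) = 2*q*(1 + q))
((444 + 721)/(-738 + 341) - 784)*L(-13, -12) = ((444 + 721)/(-738 + 341) - 784)*(2*(-13)*(1 - 13)) = (1165/(-397) - 784)*(2*(-13)*(-12)) = (1165*(-1/397) - 784)*312 = (-1165/397 - 784)*312 = -312413/397*312 = -97472856/397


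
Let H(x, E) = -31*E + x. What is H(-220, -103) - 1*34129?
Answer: -31156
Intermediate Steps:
H(x, E) = x - 31*E
H(-220, -103) - 1*34129 = (-220 - 31*(-103)) - 1*34129 = (-220 + 3193) - 34129 = 2973 - 34129 = -31156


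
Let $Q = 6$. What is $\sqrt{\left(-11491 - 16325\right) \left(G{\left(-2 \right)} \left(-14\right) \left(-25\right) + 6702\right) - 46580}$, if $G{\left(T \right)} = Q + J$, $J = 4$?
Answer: $2 i \sqrt{70956353} \approx 16847.0 i$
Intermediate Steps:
$G{\left(T \right)} = 10$ ($G{\left(T \right)} = 6 + 4 = 10$)
$\sqrt{\left(-11491 - 16325\right) \left(G{\left(-2 \right)} \left(-14\right) \left(-25\right) + 6702\right) - 46580} = \sqrt{\left(-11491 - 16325\right) \left(10 \left(-14\right) \left(-25\right) + 6702\right) - 46580} = \sqrt{- 27816 \left(\left(-140\right) \left(-25\right) + 6702\right) - 46580} = \sqrt{- 27816 \left(3500 + 6702\right) - 46580} = \sqrt{\left(-27816\right) 10202 - 46580} = \sqrt{-283778832 - 46580} = \sqrt{-283825412} = 2 i \sqrt{70956353}$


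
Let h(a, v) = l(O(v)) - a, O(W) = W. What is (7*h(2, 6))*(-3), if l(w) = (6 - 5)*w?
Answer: -84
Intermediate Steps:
l(w) = w (l(w) = 1*w = w)
h(a, v) = v - a
(7*h(2, 6))*(-3) = (7*(6 - 1*2))*(-3) = (7*(6 - 2))*(-3) = (7*4)*(-3) = 28*(-3) = -84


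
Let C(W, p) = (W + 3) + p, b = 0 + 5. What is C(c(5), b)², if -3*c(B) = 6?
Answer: 36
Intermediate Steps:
c(B) = -2 (c(B) = -⅓*6 = -2)
b = 5
C(W, p) = 3 + W + p (C(W, p) = (3 + W) + p = 3 + W + p)
C(c(5), b)² = (3 - 2 + 5)² = 6² = 36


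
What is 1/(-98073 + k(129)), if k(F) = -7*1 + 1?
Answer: -1/98079 ≈ -1.0196e-5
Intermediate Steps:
k(F) = -6 (k(F) = -7 + 1 = -6)
1/(-98073 + k(129)) = 1/(-98073 - 6) = 1/(-98079) = -1/98079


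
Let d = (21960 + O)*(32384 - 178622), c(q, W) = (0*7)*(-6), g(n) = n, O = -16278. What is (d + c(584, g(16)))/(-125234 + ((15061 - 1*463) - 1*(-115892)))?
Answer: -23081231/146 ≈ -1.5809e+5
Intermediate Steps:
c(q, W) = 0 (c(q, W) = 0*(-6) = 0)
d = -830924316 (d = (21960 - 16278)*(32384 - 178622) = 5682*(-146238) = -830924316)
(d + c(584, g(16)))/(-125234 + ((15061 - 1*463) - 1*(-115892))) = (-830924316 + 0)/(-125234 + ((15061 - 1*463) - 1*(-115892))) = -830924316/(-125234 + ((15061 - 463) + 115892)) = -830924316/(-125234 + (14598 + 115892)) = -830924316/(-125234 + 130490) = -830924316/5256 = -830924316*1/5256 = -23081231/146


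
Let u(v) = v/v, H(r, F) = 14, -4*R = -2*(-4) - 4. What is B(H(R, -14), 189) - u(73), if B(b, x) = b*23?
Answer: 321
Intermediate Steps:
R = -1 (R = -(-2*(-4) - 4)/4 = -(8 - 4)/4 = -¼*4 = -1)
B(b, x) = 23*b
u(v) = 1
B(H(R, -14), 189) - u(73) = 23*14 - 1*1 = 322 - 1 = 321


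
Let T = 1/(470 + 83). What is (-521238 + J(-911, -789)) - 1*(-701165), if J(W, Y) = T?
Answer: 99499632/553 ≈ 1.7993e+5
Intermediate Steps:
T = 1/553 ≈ 0.0018083
J(W, Y) = 1/553
(-521238 + J(-911, -789)) - 1*(-701165) = (-521238 + 1/553) - 1*(-701165) = -288244613/553 + 701165 = 99499632/553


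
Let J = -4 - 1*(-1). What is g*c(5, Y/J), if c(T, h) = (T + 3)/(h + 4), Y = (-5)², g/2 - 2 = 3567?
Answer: -171312/13 ≈ -13178.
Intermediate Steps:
g = 7138 (g = 4 + 2*3567 = 4 + 7134 = 7138)
J = -3 (J = -4 + 1 = -3)
Y = 25
c(T, h) = (3 + T)/(4 + h)
g*c(5, Y/J) = 7138*((3 + 5)/(4 + 25/(-3))) = 7138*(8/(4 + 25*(-⅓))) = 7138*(8/(4 - 25/3)) = 7138*(8/(-13/3)) = 7138*(-3/13*8) = 7138*(-24/13) = -171312/13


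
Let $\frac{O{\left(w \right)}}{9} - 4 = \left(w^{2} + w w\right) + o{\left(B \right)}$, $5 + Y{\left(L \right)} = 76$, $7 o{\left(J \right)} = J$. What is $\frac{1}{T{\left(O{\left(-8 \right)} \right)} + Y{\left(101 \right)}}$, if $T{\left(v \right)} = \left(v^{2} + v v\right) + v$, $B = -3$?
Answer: $\frac{49}{137476544} \approx 3.5642 \cdot 10^{-7}$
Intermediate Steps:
$o{\left(J \right)} = \frac{J}{7}$
$Y{\left(L \right)} = 71$ ($Y{\left(L \right)} = -5 + 76 = 71$)
$O{\left(w \right)} = \frac{225}{7} + 18 w^{2}$ ($O{\left(w \right)} = 36 + 9 \left(\left(w^{2} + w w\right) + \frac{1}{7} \left(-3\right)\right) = 36 + 9 \left(\left(w^{2} + w^{2}\right) - \frac{3}{7}\right) = 36 + 9 \left(2 w^{2} - \frac{3}{7}\right) = 36 + 9 \left(- \frac{3}{7} + 2 w^{2}\right) = 36 + \left(- \frac{27}{7} + 18 w^{2}\right) = \frac{225}{7} + 18 w^{2}$)
$T{\left(v \right)} = v + 2 v^{2}$ ($T{\left(v \right)} = \left(v^{2} + v^{2}\right) + v = 2 v^{2} + v = v + 2 v^{2}$)
$\frac{1}{T{\left(O{\left(-8 \right)} \right)} + Y{\left(101 \right)}} = \frac{1}{\left(\frac{225}{7} + 18 \left(-8\right)^{2}\right) \left(1 + 2 \left(\frac{225}{7} + 18 \left(-8\right)^{2}\right)\right) + 71} = \frac{1}{\left(\frac{225}{7} + 18 \cdot 64\right) \left(1 + 2 \left(\frac{225}{7} + 18 \cdot 64\right)\right) + 71} = \frac{1}{\left(\frac{225}{7} + 1152\right) \left(1 + 2 \left(\frac{225}{7} + 1152\right)\right) + 71} = \frac{1}{\frac{8289 \left(1 + 2 \cdot \frac{8289}{7}\right)}{7} + 71} = \frac{1}{\frac{8289 \left(1 + \frac{16578}{7}\right)}{7} + 71} = \frac{1}{\frac{8289}{7} \cdot \frac{16585}{7} + 71} = \frac{1}{\frac{137473065}{49} + 71} = \frac{1}{\frac{137476544}{49}} = \frac{49}{137476544}$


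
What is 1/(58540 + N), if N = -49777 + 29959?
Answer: 1/38722 ≈ 2.5825e-5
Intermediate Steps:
N = -19818
1/(58540 + N) = 1/(58540 - 19818) = 1/38722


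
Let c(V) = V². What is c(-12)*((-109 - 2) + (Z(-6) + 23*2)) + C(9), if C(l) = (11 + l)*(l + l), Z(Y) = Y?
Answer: -9864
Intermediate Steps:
C(l) = 2*l*(11 + l) (C(l) = (11 + l)*(2*l) = 2*l*(11 + l))
c(-12)*((-109 - 2) + (Z(-6) + 23*2)) + C(9) = (-12)²*((-109 - 2) + (-6 + 23*2)) + 2*9*(11 + 9) = 144*(-111 + (-6 + 46)) + 2*9*20 = 144*(-111 + 40) + 360 = 144*(-71) + 360 = -10224 + 360 = -9864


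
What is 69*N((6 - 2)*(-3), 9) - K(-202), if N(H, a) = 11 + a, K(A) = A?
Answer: 1582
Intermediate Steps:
69*N((6 - 2)*(-3), 9) - K(-202) = 69*(11 + 9) - 1*(-202) = 69*20 + 202 = 1380 + 202 = 1582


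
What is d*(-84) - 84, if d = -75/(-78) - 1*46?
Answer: 48090/13 ≈ 3699.2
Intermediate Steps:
d = -1171/26 (d = -75*(-1/78) - 46 = 25/26 - 46 = -1171/26 ≈ -45.038)
d*(-84) - 84 = -1171/26*(-84) - 84 = 49182/13 - 84 = 48090/13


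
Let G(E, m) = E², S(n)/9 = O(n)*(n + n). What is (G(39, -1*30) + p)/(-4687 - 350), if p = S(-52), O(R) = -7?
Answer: -117/73 ≈ -1.6027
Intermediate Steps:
S(n) = -126*n (S(n) = 9*(-7*(n + n)) = 9*(-14*n) = -126*n)
p = 6552 (p = -126*(-52) = 6552)
(G(39, -1*30) + p)/(-4687 - 350) = (39² + 6552)/(-4687 - 350) = (1521 + 6552)/(-5037) = 8073*(-1/5037) = -117/73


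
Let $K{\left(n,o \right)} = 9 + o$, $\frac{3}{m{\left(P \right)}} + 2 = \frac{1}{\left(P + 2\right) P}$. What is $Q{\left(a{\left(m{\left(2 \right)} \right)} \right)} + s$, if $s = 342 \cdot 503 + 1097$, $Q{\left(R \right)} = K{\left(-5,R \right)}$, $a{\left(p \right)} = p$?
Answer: $\frac{865652}{5} \approx 1.7313 \cdot 10^{5}$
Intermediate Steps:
$m{\left(P \right)} = \frac{3}{-2 + \frac{1}{P \left(2 + P\right)}}$ ($m{\left(P \right)} = \frac{3}{-2 + \frac{1}{\left(P + 2\right) P}} = \frac{3}{-2 + \frac{1}{\left(2 + P\right) P}} = \frac{3}{-2 + \frac{1}{P \left(2 + P\right)}}$)
$Q{\left(R \right)} = 9 + R$
$s = 173123$ ($s = 172026 + 1097 = 173123$)
$Q{\left(a{\left(m{\left(2 \right)} \right)} \right)} + s = \left(9 - \frac{6 \left(2 + 2\right)}{-1 + 2 \cdot 2^{2} + 4 \cdot 2}\right) + 173123 = \left(9 - 6 \frac{1}{-1 + 2 \cdot 4 + 8} \cdot 4\right) + 173123 = \left(9 - 6 \frac{1}{-1 + 8 + 8} \cdot 4\right) + 173123 = \left(9 - 6 \cdot \frac{1}{15} \cdot 4\right) + 173123 = \left(9 - \frac{8}{5}\right) + 173123 = \frac{37}{5} + 173123 = \frac{865652}{5}$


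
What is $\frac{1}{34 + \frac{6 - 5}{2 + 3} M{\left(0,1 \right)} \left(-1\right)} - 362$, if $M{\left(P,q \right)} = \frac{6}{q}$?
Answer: $- \frac{59363}{164} \approx -361.97$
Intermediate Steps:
$\frac{1}{34 + \frac{6 - 5}{2 + 3} M{\left(0,1 \right)} \left(-1\right)} - 362 = \frac{1}{34 + \frac{6 - 5}{2 + 3} \cdot \frac{6}{1} \left(-1\right)} - 362 = \frac{1}{34 + 1 \cdot \frac{1}{5} \cdot 6 \cdot 1 \left(-1\right)} - 362 = \frac{1}{34 + 1 \cdot \frac{1}{5} \cdot 6 \left(-1\right)} - 362 = \frac{1}{34 + \frac{1}{5} \cdot 6 \left(-1\right)} - 362 = \frac{1}{34 + \frac{6}{5} \left(-1\right)} - 362 = \frac{1}{34 - \frac{6}{5}} - 362 = \frac{1}{\frac{164}{5}} - 362 = \frac{5}{164} - 362 = - \frac{59363}{164}$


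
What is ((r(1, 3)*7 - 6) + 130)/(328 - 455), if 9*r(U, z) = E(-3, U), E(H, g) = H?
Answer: -365/381 ≈ -0.95800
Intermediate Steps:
r(U, z) = -⅓ (r(U, z) = (⅑)*(-3) = -⅓)
((r(1, 3)*7 - 6) + 130)/(328 - 455) = ((-⅓*7 - 6) + 130)/(328 - 455) = ((-7/3 - 6) + 130)/(-127) = (-25/3 + 130)*(-1/127) = (365/3)*(-1/127) = -365/381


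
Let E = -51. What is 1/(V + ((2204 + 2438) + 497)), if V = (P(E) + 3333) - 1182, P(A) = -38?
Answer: 1/7252 ≈ 0.00013789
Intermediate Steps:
V = 2113 (V = (-38 + 3333) - 1182 = 3295 - 1182 = 2113)
1/(V + ((2204 + 2438) + 497)) = 1/(2113 + ((2204 + 2438) + 497)) = 1/(2113 + (4642 + 497)) = 1/(2113 + 5139) = 1/7252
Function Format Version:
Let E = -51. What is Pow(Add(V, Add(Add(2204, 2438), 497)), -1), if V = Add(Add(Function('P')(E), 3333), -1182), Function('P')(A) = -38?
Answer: Rational(1, 7252) ≈ 0.00013789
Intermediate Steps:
V = 2113 (V = Add(Add(-38, 3333), -1182) = Add(3295, -1182) = 2113)
Pow(Add(V, Add(Add(2204, 2438), 497)), -1) = Pow(Add(2113, Add(Add(2204, 2438), 497)), -1) = Pow(Add(2113, Add(4642, 497)), -1) = Pow(Add(2113, 5139), -1) = Pow(7252, -1) = Rational(1, 7252)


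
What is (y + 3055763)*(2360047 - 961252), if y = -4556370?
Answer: -2099041568565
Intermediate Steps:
(y + 3055763)*(2360047 - 961252) = (-4556370 + 3055763)*(2360047 - 961252) = -1500607*1398795 = -2099041568565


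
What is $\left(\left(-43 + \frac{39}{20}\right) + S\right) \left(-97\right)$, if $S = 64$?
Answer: $- \frac{44523}{20} \approx -2226.1$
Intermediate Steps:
$\left(\left(-43 + \frac{39}{20}\right) + S\right) \left(-97\right) = \left(\left(-43 + \frac{39}{20}\right) + 64\right) \left(-97\right) = \left(- \frac{821}{20} + 64\right) \left(-97\right) = \frac{459}{20} \left(-97\right) = - \frac{44523}{20}$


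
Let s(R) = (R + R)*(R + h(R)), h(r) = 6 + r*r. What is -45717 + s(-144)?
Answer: -5977941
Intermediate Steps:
h(r) = 6 + r**2
s(R) = 2*R*(6 + R + R**2) (s(R) = (R + R)*(R + (6 + R**2)) = (2*R)*(6 + R + R**2) = 2*R*(6 + R + R**2))
-45717 + s(-144) = -45717 + 2*(-144)*(6 - 144 + (-144)**2) = -45717 + 2*(-144)*(6 - 144 + 20736) = -45717 + 2*(-144)*20598 = -45717 - 5932224 = -5977941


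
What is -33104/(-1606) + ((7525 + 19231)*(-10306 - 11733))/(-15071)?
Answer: 473758868844/12102013 ≈ 39147.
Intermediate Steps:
-33104/(-1606) + ((7525 + 19231)*(-10306 - 11733))/(-15071) = -33104*(-1/1606) + (26756*(-22039))*(-1/15071) = 16552/803 - 589675484*(-1/15071) = 16552/803 + 589675484/15071 = 473758868844/12102013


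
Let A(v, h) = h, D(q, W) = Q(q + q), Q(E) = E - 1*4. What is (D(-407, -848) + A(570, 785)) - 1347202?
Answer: -1347235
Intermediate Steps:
Q(E) = -4 + E (Q(E) = E - 4 = -4 + E)
D(q, W) = -4 + 2*q (D(q, W) = -4 + (q + q) = -4 + 2*q)
(D(-407, -848) + A(570, 785)) - 1347202 = ((-4 + 2*(-407)) + 785) - 1347202 = ((-4 - 814) + 785) - 1347202 = (-818 + 785) - 1347202 = -33 - 1347202 = -1347235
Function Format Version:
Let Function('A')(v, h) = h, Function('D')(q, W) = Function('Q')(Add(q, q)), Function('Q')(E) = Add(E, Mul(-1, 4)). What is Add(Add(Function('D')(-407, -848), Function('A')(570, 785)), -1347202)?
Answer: -1347235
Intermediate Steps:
Function('Q')(E) = Add(-4, E) (Function('Q')(E) = Add(E, -4) = Add(-4, E))
Function('D')(q, W) = Add(-4, Mul(2, q)) (Function('D')(q, W) = Add(-4, Add(q, q)) = Add(-4, Mul(2, q)))
Add(Add(Function('D')(-407, -848), Function('A')(570, 785)), -1347202) = Add(Add(Add(-4, Mul(2, -407)), 785), -1347202) = Add(Add(Add(-4, -814), 785), -1347202) = Add(Add(-818, 785), -1347202) = Add(-33, -1347202) = -1347235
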